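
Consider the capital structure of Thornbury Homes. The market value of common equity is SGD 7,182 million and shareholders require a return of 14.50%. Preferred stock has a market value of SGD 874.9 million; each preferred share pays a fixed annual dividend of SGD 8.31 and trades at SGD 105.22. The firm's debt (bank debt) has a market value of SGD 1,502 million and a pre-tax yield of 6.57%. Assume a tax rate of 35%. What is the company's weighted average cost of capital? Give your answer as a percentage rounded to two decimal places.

Cost of preferred: Rp = 8.31 / 105.22 = 7.8977%.
Total capital V = 7182 + 874.9 + 1502 = 9558.9.
Equity: weight = 7182/9558.9 = 0.7513; cost = 14.5%.
Preferred: weight = 874.9/9558.9 = 0.0915; cost = 7.8977%.
Bank debt: weight = 1502/9558.9 = 0.1571; after-tax cost = 6.57% × (1 − 35%) = 4.2705%.
WACC = 0.7513 × 14.5000% + 0.0915 × 7.8977% + 0.1571 × 4.2705% = 12.2883%.

12.29%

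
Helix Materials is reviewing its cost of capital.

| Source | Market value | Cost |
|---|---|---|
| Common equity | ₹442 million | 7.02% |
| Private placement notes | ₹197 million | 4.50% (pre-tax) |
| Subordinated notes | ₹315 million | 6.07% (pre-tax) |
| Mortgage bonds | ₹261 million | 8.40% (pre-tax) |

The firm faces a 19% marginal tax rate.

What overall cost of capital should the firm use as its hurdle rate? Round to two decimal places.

5.88%

Total capital V = 442 + 197 + 315 + 261 = 1215.
Equity: weight = 442/1215 = 0.3638; cost = 7.02%.
Private placement notes: weight = 197/1215 = 0.1621; after-tax cost = 4.5% × (1 − 19%) = 3.6450%.
Subordinated notes: weight = 315/1215 = 0.2593; after-tax cost = 6.07% × (1 − 19%) = 4.9167%.
Mortgage bonds: weight = 261/1215 = 0.2148; after-tax cost = 8.4% × (1 − 19%) = 6.8040%.
WACC = 0.3638 × 7.0200% + 0.1621 × 3.6450% + 0.2593 × 4.9167% + 0.2148 × 6.8040% = 5.8811%.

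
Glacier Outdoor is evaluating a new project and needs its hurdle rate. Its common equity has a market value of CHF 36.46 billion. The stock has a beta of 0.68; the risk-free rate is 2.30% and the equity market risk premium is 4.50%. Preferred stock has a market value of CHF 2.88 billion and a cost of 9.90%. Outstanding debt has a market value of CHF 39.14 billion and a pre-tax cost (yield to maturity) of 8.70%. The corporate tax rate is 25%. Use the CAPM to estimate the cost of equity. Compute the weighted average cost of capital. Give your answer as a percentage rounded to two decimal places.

6.11%

Cost of equity via CAPM: Re = 2.3% + 0.68 × 4.5% = 5.3600%.
Total capital V = 36.46 + 2.88 + 39.14 = 78.48.
Equity: weight = 36.46/78.48 = 0.4646; cost = 5.36%.
Preferred: weight = 2.88/78.48 = 0.0367; cost = 9.9%.
Debt: weight = 39.14/78.48 = 0.4987; after-tax cost = 8.7% × (1 − 25%) = 6.5250%.
WACC = 0.4646 × 5.3600% + 0.0367 × 9.9000% + 0.4987 × 6.5250% = 6.1076%.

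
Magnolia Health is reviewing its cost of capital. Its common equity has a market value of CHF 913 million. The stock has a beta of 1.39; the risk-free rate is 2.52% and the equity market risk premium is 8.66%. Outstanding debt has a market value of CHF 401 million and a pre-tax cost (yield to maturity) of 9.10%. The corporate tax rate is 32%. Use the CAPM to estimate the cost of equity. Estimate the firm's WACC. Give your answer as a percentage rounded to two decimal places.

12.00%

Cost of equity via CAPM: Re = 2.52% + 1.39 × 8.66% = 14.5574%.
Total capital V = 913 + 401 = 1314.
Equity: weight = 913/1314 = 0.6948; cost = 14.5574%.
Debt: weight = 401/1314 = 0.3052; after-tax cost = 9.1% × (1 − 32%) = 6.1880%.
WACC = 0.6948 × 14.5574% + 0.3052 × 6.1880% = 12.0033%.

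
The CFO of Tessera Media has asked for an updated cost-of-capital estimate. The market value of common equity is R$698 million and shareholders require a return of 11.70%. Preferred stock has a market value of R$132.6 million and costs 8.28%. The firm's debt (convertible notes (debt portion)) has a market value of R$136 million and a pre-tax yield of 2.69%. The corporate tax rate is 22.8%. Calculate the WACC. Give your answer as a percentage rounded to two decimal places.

9.88%

Total capital V = 698 + 132.6 + 136 = 966.6.
Equity: weight = 698/966.6 = 0.7221; cost = 11.7%.
Preferred: weight = 132.6/966.6 = 0.1372; cost = 8.28%.
Convertible notes (debt portion): weight = 136/966.6 = 0.1407; after-tax cost = 2.69% × (1 − 22.8%) = 2.0767%.
WACC = 0.7221 × 11.7000% + 0.1372 × 8.2800% + 0.1407 × 2.0767% = 9.8768%.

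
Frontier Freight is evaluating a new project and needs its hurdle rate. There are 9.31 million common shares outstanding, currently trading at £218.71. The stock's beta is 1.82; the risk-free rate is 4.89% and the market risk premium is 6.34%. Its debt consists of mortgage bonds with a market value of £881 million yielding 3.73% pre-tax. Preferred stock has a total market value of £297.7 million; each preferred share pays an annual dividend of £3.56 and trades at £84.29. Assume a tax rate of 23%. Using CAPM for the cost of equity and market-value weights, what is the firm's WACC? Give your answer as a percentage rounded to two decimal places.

11.58%

Cost of equity via CAPM: Re = 4.89% + 1.82 × 6.34% = 16.4288%.
Cost of preferred: Rp = 3.56 / 84.29 = 4.2235%.
Market value of equity E = 218.71 × 9.31m = 2036.1901m.
Total capital V = 2036.1901 + 297.7 + 881 = 3214.8901.
Equity: weight = 2036.1901/3214.8901 = 0.6334; cost = 16.4288%.
Preferred: weight = 297.7/3214.8901 = 0.0926; cost = 4.2235%.
Mortgage bonds: weight = 881/3214.8901 = 0.2740; after-tax cost = 3.73% × (1 − 23%) = 2.8721%.
WACC = 0.6334 × 16.4288% + 0.0926 × 4.2235% + 0.2740 × 2.8721% = 11.5835%.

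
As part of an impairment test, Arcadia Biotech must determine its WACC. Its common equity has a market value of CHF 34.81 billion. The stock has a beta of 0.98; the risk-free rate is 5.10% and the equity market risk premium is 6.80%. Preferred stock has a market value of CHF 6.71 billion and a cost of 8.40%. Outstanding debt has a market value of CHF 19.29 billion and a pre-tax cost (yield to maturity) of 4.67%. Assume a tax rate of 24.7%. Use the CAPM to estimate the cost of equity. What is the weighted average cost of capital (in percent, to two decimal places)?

8.78%

Cost of equity via CAPM: Re = 5.1% + 0.98 × 6.8% = 11.7640%.
Total capital V = 34.81 + 6.71 + 19.29 = 60.81.
Equity: weight = 34.81/60.81 = 0.5724; cost = 11.764%.
Preferred: weight = 6.71/60.81 = 0.1103; cost = 8.4%.
Debt: weight = 19.29/60.81 = 0.3172; after-tax cost = 4.67% × (1 − 24.7%) = 3.5165%.
WACC = 0.5724 × 11.7640% + 0.1103 × 8.4000% + 0.3172 × 3.5165% = 8.7766%.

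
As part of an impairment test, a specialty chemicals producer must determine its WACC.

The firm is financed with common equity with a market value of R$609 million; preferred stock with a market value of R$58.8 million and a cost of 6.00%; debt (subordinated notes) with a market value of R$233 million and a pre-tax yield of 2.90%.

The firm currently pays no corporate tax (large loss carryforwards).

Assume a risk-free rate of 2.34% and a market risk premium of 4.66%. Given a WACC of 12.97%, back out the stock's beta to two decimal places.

Total capital V = 609 + 58.8 + 233 = 900.8.
Equity weight = 609/900.8 = 0.6761.
Preferred weight = 58.8/900.8 = 0.0653.
Subordinated notes weight = 233/900.8 = 0.2587.
Debt contribution = 0.2587 × 2.9% × (1 − 0%) = 0.7501%.
Preferred contribution = 0.0653 × 6% = 0.3917%.
Required equity contribution = 12.97% − 1.1418% = 11.8282%  ⇒  Re = 17.4957%.
CAPM: 17.4957% = 2.34% + β × 4.66%  ⇒  β = 3.2523.

3.25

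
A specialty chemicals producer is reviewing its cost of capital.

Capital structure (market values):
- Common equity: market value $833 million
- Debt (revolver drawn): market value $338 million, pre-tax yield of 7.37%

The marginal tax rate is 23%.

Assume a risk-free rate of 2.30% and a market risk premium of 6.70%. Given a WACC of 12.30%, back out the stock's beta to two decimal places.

1.89

Total capital V = 833 + 338 = 1171.
Equity weight = 833/1171 = 0.7114.
Revolver drawn weight = 338/1171 = 0.2886.
Debt contribution = 0.2886 × 7.37% × (1 − 23%) = 1.6380%.
Required equity contribution = 12.3% − 1.6380% = 10.6620%  ⇒  Re = 14.9882%.
CAPM: 14.9882% = 2.3% + β × 6.7%  ⇒  β = 1.8938.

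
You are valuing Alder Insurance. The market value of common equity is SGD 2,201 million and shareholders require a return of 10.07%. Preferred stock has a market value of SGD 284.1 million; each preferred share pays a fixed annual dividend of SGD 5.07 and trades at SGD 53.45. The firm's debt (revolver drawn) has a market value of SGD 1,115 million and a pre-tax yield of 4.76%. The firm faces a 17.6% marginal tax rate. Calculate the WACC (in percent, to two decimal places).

Cost of preferred: Rp = 5.07 / 53.45 = 9.4855%.
Total capital V = 2201 + 284.1 + 1115 = 3600.1.
Equity: weight = 2201/3600.1 = 0.6114; cost = 10.07%.
Preferred: weight = 284.1/3600.1 = 0.0789; cost = 9.4855%.
Revolver drawn: weight = 1115/3600.1 = 0.3097; after-tax cost = 4.76% × (1 − 17.6%) = 3.9222%.
WACC = 0.6114 × 10.0700% + 0.0789 × 9.4855% + 0.3097 × 3.9222% = 8.1198%.

8.12%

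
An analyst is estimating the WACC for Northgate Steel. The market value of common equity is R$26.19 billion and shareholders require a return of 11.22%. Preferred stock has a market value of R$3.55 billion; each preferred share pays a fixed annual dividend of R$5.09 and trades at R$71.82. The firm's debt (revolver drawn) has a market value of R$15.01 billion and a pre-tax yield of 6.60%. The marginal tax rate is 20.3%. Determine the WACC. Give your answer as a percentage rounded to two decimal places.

8.89%

Cost of preferred: Rp = 5.09 / 71.82 = 7.0872%.
Total capital V = 26.19 + 3.55 + 15.01 = 44.75.
Equity: weight = 26.19/44.75 = 0.5853; cost = 11.22%.
Preferred: weight = 3.55/44.75 = 0.0793; cost = 7.0872%.
Revolver drawn: weight = 15.01/44.75 = 0.3354; after-tax cost = 6.6% × (1 − 20.3%) = 5.2602%.
WACC = 0.5853 × 11.2200% + 0.0793 × 7.0872% + 0.3354 × 5.2602% = 8.8931%.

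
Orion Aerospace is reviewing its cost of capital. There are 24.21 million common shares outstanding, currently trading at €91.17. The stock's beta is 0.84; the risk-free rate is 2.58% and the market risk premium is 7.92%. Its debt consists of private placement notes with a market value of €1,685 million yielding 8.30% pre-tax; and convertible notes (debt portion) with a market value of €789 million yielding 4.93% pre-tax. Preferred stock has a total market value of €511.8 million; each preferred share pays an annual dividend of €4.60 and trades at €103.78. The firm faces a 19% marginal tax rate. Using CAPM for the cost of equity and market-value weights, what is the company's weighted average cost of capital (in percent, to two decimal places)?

7.15%

Cost of equity via CAPM: Re = 2.58% + 0.84 × 7.92% = 9.2328%.
Cost of preferred: Rp = 4.6 / 103.78 = 4.4325%.
Market value of equity E = 91.17 × 24.21m = 2207.2257m.
Total capital V = 2207.2257 + 511.8 + 1685 + 789 = 5193.0257.
Equity: weight = 2207.2257/5193.0257 = 0.4250; cost = 9.2328%.
Preferred: weight = 511.8/5193.0257 = 0.0986; cost = 4.4325%.
Private placement notes: weight = 1685/5193.0257 = 0.3245; after-tax cost = 8.3% × (1 − 19%) = 6.7230%.
Convertible notes (debt portion): weight = 789/5193.0257 = 0.1519; after-tax cost = 4.93% × (1 − 19%) = 3.9933%.
WACC = 0.4250 × 9.2328% + 0.0986 × 4.4325% + 0.3245 × 6.7230% + 0.1519 × 3.9933% = 7.1493%.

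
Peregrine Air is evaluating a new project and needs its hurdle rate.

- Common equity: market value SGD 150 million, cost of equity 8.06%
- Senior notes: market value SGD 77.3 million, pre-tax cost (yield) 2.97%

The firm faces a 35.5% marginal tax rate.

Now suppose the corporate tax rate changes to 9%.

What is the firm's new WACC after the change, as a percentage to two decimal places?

6.24%

After the change:
Total capital V = 150 + 77.3 = 227.3.
Equity: weight = 150/227.3 = 0.6599; cost = 8.06%.
Senior notes: weight = 77.3/227.3 = 0.3401; after-tax cost = 2.97% × (1 − 9%) = 2.7027%.
WACC = 0.6599 × 8.0600% + 0.3401 × 2.7027% = 6.2381%.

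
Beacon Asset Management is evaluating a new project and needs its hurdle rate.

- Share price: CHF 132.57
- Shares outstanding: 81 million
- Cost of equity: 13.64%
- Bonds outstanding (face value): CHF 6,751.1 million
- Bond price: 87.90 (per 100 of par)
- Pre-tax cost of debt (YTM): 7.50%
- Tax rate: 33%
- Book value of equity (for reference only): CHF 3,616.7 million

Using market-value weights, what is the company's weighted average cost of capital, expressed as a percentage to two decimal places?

Market value of equity E = 132.57 × 81m = 10738.17m. Market value of debt D = 6751.1m × 87.9/100 = 5934.2169m.
Total capital V = 10738.17 + 5934.2169 = 16672.3869.
Equity: weight = 10738.17/16672.3869 = 0.6441; cost = 13.64%.
Bonds outstanding: weight = 5934.2169/16672.3869 = 0.3559; after-tax cost = 7.5% × (1 − 33%) = 5.0250%.
WACC = 0.6441 × 13.6400% + 0.3559 × 5.0250% = 10.5737%.

10.57%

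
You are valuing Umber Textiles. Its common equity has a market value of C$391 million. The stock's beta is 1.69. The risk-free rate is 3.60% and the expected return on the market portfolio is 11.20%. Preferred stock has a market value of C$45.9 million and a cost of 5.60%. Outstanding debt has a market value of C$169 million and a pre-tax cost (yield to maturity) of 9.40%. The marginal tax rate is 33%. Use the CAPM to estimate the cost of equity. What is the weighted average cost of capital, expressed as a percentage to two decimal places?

Market risk premium = 11.2% − 3.6% = 7.6%.
Cost of equity via CAPM: Re = 3.6% + 1.69 × 7.6% = 16.4440%.
Total capital V = 391 + 45.9 + 169 = 605.9.
Equity: weight = 391/605.9 = 0.6453; cost = 16.444%.
Preferred: weight = 45.9/605.9 = 0.0758; cost = 5.6%.
Debt: weight = 169/605.9 = 0.2789; after-tax cost = 9.4% × (1 − 33%) = 6.2980%.
WACC = 0.6453 × 16.4440% + 0.0758 × 5.6000% + 0.2789 × 6.2980% = 12.7925%.

12.79%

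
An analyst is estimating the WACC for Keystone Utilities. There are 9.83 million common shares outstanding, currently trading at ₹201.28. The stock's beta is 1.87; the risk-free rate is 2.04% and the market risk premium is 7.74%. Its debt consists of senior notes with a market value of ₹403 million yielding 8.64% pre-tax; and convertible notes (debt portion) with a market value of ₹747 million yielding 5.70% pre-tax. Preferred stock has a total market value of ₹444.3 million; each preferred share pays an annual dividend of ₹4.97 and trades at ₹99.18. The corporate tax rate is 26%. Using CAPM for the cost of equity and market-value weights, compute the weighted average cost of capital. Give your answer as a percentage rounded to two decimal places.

11.37%

Cost of equity via CAPM: Re = 2.04% + 1.87 × 7.74% = 16.5138%.
Cost of preferred: Rp = 4.97 / 99.18 = 5.0111%.
Market value of equity E = 201.28 × 9.83m = 1978.5824m.
Total capital V = 1978.5824 + 444.3 + 403 + 747 = 3572.8824.
Equity: weight = 1978.5824/3572.8824 = 0.5538; cost = 16.5138%.
Preferred: weight = 444.3/3572.8824 = 0.1244; cost = 5.0111%.
Senior notes: weight = 403/3572.8824 = 0.1128; after-tax cost = 8.64% × (1 − 26%) = 6.3936%.
Convertible notes (debt portion): weight = 747/3572.8824 = 0.2091; after-tax cost = 5.7% × (1 − 26%) = 4.2180%.
WACC = 0.5538 × 16.5138% + 0.1244 × 5.0111% + 0.1128 × 6.3936% + 0.2091 × 4.2180% = 11.3712%.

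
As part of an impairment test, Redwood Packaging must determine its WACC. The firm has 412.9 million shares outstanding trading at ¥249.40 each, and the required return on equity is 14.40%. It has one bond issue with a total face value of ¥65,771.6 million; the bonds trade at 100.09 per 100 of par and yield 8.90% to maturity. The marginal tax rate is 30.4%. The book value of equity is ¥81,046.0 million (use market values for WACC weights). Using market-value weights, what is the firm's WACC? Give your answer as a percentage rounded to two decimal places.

11.20%

Market value of equity E = 249.4 × 412.9m = 102977.26m. Market value of debt D = 65771.6m × 100.09/100 = 65830.79444m.
Total capital V = 102977.26 + 65830.79444 = 168808.05444.
Equity: weight = 102977.26/168808.05444 = 0.6100; cost = 14.4%.
Bonds outstanding: weight = 65830.79444/168808.05444 = 0.3900; after-tax cost = 8.9% × (1 − 30.4%) = 6.1944%.
WACC = 0.6100 × 14.4000% + 0.3900 × 6.1944% = 11.2000%.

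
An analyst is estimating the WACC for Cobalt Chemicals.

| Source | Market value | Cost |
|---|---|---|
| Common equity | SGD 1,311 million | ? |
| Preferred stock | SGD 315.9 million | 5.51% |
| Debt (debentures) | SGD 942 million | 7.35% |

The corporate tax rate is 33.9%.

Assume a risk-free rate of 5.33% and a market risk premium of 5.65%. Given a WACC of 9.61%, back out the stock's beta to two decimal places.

Total capital V = 1311 + 315.9 + 942 = 2568.9.
Equity weight = 1311/2568.9 = 0.5103.
Preferred weight = 315.9/2568.9 = 0.1230.
Debentures weight = 942/2568.9 = 0.3667.
Debt contribution = 0.3667 × 7.35% × (1 − 33.9%) = 1.7815%.
Preferred contribution = 0.1230 × 5.51% = 0.6776%.
Required equity contribution = 9.61% − 2.4591% = 7.1509%  ⇒  Re = 14.0122%.
CAPM: 14.0122% = 5.33% + β × 5.65%  ⇒  β = 1.5367.

1.54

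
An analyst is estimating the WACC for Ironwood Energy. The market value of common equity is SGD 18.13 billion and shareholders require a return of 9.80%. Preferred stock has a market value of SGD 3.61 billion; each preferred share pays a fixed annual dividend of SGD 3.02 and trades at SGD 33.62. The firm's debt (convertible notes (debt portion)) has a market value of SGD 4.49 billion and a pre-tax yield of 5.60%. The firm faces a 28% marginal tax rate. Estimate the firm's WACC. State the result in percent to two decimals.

Cost of preferred: Rp = 3.02 / 33.62 = 8.9827%.
Total capital V = 18.13 + 3.61 + 4.49 = 26.23.
Equity: weight = 18.13/26.23 = 0.6912; cost = 9.8%.
Preferred: weight = 3.61/26.23 = 0.1376; cost = 8.9827%.
Convertible notes (debt portion): weight = 4.49/26.23 = 0.1712; after-tax cost = 5.6% × (1 − 28%) = 4.0320%.
WACC = 0.6912 × 9.8000% + 0.1376 × 8.9827% + 0.1712 × 4.0320% = 8.7002%.

8.70%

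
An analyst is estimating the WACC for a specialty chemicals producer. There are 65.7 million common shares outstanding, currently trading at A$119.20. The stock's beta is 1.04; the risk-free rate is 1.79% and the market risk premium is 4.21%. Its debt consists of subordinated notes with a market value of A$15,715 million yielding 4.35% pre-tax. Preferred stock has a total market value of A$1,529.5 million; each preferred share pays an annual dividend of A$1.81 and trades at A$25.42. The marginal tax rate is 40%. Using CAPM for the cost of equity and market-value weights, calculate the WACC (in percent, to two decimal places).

4.00%

Cost of equity via CAPM: Re = 1.79% + 1.04 × 4.21% = 6.1684%.
Cost of preferred: Rp = 1.81 / 25.42 = 7.1204%.
Market value of equity E = 119.2 × 65.7m = 7831.44m.
Total capital V = 7831.44 + 1529.5 + 15715 = 25075.94.
Equity: weight = 7831.44/25075.94 = 0.3123; cost = 6.1684%.
Preferred: weight = 1529.5/25075.94 = 0.0610; cost = 7.1204%.
Subordinated notes: weight = 15715/25075.94 = 0.6267; after-tax cost = 4.35% × (1 − 40%) = 2.6100%.
WACC = 0.3123 × 6.1684% + 0.0610 × 7.1204% + 0.6267 × 2.6100% = 3.9964%.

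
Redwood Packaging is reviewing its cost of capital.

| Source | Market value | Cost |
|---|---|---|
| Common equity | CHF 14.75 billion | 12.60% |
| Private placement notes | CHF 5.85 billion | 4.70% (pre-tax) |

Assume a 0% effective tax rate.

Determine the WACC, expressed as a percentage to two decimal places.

Total capital V = 14.75 + 5.85 = 20.6.
Equity: weight = 14.75/20.6 = 0.7160; cost = 12.6%.
Private placement notes: weight = 5.85/20.6 = 0.2840; after-tax cost = 4.7% × (1 − 0%) = 4.7000%.
WACC = 0.7160 × 12.6000% + 0.2840 × 4.7000% = 10.3566%.

10.36%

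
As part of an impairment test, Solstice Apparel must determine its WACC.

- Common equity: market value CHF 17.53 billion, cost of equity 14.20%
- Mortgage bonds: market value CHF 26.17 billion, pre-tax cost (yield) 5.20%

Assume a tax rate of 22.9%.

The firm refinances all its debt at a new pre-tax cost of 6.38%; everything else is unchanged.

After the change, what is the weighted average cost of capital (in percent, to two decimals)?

8.64%

After the change:
Total capital V = 17.53 + 26.17 = 43.7.
Equity: weight = 17.53/43.7 = 0.4011; cost = 14.2%.
Mortgage bonds: weight = 26.17/43.7 = 0.5989; after-tax cost = 6.38% × (1 − 22.9%) = 4.9190%.
WACC = 0.4011 × 14.2000% + 0.5989 × 4.9190% = 8.6420%.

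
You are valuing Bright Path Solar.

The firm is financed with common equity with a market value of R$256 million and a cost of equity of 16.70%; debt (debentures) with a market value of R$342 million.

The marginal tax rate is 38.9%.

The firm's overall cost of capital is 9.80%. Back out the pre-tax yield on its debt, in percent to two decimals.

7.59%

Total capital V = 256 + 342 = 598.
Equity weight = 256/598 = 0.4281.
Debentures weight = 342/598 = 0.5719.
Equity contribution = 0.4281 × 16.7% = 7.1492%.
Remaining for debt = 9.8% − 7.1492% = 2.6508%.
Rd × (1 − 38.9%) × 0.5719 = 2.6508%  ⇒  Rd = 7.5861%.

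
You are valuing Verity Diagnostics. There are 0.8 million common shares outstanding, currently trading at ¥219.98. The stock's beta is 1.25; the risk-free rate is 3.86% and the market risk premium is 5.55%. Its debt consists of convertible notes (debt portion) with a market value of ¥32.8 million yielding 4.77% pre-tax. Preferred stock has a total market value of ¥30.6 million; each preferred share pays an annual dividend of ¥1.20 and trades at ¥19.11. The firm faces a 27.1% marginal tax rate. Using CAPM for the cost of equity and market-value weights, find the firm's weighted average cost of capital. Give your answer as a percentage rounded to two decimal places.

9.22%

Cost of equity via CAPM: Re = 3.86% + 1.25 × 5.55% = 10.7975%.
Cost of preferred: Rp = 1.2 / 19.11 = 6.2794%.
Market value of equity E = 219.98 × 0.8m = 175.984m.
Total capital V = 175.984 + 30.6 + 32.8 = 239.384.
Equity: weight = 175.984/239.384 = 0.7352; cost = 10.7975%.
Preferred: weight = 30.6/239.384 = 0.1278; cost = 6.2794%.
Convertible notes (debt portion): weight = 32.8/239.384 = 0.1370; after-tax cost = 4.77% × (1 − 27.1%) = 3.4773%.
WACC = 0.7352 × 10.7975% + 0.1278 × 6.2794% + 0.1370 × 3.4773% = 9.2170%.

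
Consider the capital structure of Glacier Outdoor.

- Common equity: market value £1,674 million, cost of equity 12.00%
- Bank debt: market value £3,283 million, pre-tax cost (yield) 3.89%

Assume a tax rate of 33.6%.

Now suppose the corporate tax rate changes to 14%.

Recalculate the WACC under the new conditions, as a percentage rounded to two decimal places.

After the change:
Total capital V = 1674 + 3283 = 4957.
Equity: weight = 1674/4957 = 0.3377; cost = 12%.
Bank debt: weight = 3283/4957 = 0.6623; after-tax cost = 3.89% × (1 − 14%) = 3.3454%.
WACC = 0.3377 × 12.0000% + 0.6623 × 3.3454% = 6.2681%.

6.27%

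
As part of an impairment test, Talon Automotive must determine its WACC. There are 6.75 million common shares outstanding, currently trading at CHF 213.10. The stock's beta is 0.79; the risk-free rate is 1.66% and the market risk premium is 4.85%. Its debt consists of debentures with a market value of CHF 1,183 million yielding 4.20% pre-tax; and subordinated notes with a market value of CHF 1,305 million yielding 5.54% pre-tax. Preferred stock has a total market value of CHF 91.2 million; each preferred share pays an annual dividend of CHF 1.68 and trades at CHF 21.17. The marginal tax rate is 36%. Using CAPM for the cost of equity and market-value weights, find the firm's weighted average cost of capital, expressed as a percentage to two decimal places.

4.09%

Cost of equity via CAPM: Re = 1.66% + 0.79 × 4.85% = 5.4915%.
Cost of preferred: Rp = 1.68 / 21.17 = 7.9358%.
Market value of equity E = 213.1 × 6.75m = 1438.425m.
Total capital V = 1438.425 + 91.2 + 1183 + 1305 = 4017.625.
Equity: weight = 1438.425/4017.625 = 0.3580; cost = 5.4915%.
Preferred: weight = 91.2/4017.625 = 0.0227; cost = 7.9358%.
Debentures: weight = 1183/4017.625 = 0.2945; after-tax cost = 4.2% × (1 − 36%) = 2.6880%.
Subordinated notes: weight = 1305/4017.625 = 0.3248; after-tax cost = 5.54% × (1 − 36%) = 3.5456%.
WACC = 0.3580 × 5.4915% + 0.0227 × 7.9358% + 0.2945 × 2.6880% + 0.3248 × 3.5456% = 4.0894%.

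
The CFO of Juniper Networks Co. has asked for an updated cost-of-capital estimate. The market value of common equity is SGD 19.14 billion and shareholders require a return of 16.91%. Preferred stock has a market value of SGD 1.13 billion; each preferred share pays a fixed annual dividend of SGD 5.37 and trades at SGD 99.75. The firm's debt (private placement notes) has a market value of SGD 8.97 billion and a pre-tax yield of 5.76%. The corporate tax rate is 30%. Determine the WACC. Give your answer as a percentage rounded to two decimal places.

Cost of preferred: Rp = 5.37 / 99.75 = 5.3835%.
Total capital V = 19.14 + 1.13 + 8.97 = 29.24.
Equity: weight = 19.14/29.24 = 0.6546; cost = 16.91%.
Preferred: weight = 1.13/29.24 = 0.0386; cost = 5.3835%.
Private placement notes: weight = 8.97/29.24 = 0.3068; after-tax cost = 5.76% × (1 − 30%) = 4.0320%.
WACC = 0.6546 × 16.9100% + 0.0386 × 5.3835% + 0.3068 × 4.0320% = 12.5139%.

12.51%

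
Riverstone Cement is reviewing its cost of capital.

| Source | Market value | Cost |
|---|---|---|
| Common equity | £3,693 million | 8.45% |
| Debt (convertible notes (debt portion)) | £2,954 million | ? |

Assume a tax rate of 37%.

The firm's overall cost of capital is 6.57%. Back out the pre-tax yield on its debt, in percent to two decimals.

6.70%

Total capital V = 3693 + 2954 = 6647.
Equity weight = 3693/6647 = 0.5556.
Convertible notes (debt portion) weight = 2954/6647 = 0.4444.
Equity contribution = 0.5556 × 8.45% = 4.6947%.
Remaining for debt = 6.57% − 4.6947% = 1.8753%.
Rd × (1 − 37%) × 0.4444 = 1.8753%  ⇒  Rd = 6.6979%.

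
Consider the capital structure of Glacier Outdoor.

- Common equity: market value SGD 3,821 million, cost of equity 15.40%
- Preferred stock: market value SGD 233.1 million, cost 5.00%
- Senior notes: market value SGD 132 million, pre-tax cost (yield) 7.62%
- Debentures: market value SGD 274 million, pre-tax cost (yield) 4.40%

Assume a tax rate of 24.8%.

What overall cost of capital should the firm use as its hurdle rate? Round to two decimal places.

Total capital V = 3821 + 233.1 + 132 + 274 = 4460.1.
Equity: weight = 3821/4460.1 = 0.8567; cost = 15.4%.
Preferred: weight = 233.1/4460.1 = 0.0523; cost = 5%.
Senior notes: weight = 132/4460.1 = 0.0296; after-tax cost = 7.62% × (1 − 24.8%) = 5.7302%.
Debentures: weight = 274/4460.1 = 0.0614; after-tax cost = 4.4% × (1 − 24.8%) = 3.3088%.
WACC = 0.8567 × 15.4000% + 0.0523 × 5.0000% + 0.0296 × 5.7302% + 0.0614 × 3.3088% = 13.8275%.

13.83%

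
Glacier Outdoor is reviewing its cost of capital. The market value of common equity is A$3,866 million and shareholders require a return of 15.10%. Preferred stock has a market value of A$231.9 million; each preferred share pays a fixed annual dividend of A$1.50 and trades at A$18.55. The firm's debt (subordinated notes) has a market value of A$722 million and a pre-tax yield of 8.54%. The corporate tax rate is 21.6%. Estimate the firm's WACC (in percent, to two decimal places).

Cost of preferred: Rp = 1.5 / 18.55 = 8.0863%.
Total capital V = 3866 + 231.9 + 722 = 4819.9.
Equity: weight = 3866/4819.9 = 0.8021; cost = 15.1%.
Preferred: weight = 231.9/4819.9 = 0.0481; cost = 8.0863%.
Subordinated notes: weight = 722/4819.9 = 0.1498; after-tax cost = 8.54% × (1 − 21.6%) = 6.6954%.
WACC = 0.8021 × 15.1000% + 0.0481 × 8.0863% + 0.1498 × 6.6954% = 13.5036%.

13.50%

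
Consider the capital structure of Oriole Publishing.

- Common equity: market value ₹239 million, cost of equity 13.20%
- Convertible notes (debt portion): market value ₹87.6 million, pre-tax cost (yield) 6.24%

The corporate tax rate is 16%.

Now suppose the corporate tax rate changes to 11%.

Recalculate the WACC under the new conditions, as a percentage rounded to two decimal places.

After the change:
Total capital V = 239 + 87.6 = 326.6.
Equity: weight = 239/326.6 = 0.7318; cost = 13.2%.
Convertible notes (debt portion): weight = 87.6/326.6 = 0.2682; after-tax cost = 6.24% × (1 − 11%) = 5.5536%.
WACC = 0.7318 × 13.2000% + 0.2682 × 5.5536% = 11.1491%.

11.15%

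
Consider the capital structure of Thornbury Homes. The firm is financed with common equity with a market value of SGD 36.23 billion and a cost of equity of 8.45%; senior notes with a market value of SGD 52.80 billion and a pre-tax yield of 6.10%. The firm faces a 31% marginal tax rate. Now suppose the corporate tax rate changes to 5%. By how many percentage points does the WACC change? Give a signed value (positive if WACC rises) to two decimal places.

Current WACC:
Total capital V = 36.23 + 52.8 = 89.03.
Equity: weight = 36.23/89.03 = 0.4069; cost = 8.45%.
Senior notes: weight = 52.8/89.03 = 0.5931; after-tax cost = 6.1% × (1 − 31%) = 4.2090%.
WACC = 0.4069 × 8.4500% + 0.5931 × 4.2090% = 5.9348%.
After the change:
Total capital V = 36.23 + 52.8 = 89.03.
Equity: weight = 36.23/89.03 = 0.4069; cost = 8.45%.
Senior notes: weight = 52.8/89.03 = 0.5931; after-tax cost = 6.1% × (1 − 5%) = 5.7950%.
WACC = 0.4069 × 8.4500% + 0.5931 × 5.7950% = 6.8754%.
Change in WACC = 6.8754% − 5.9348% = 0.9406 pp.

+0.94 pp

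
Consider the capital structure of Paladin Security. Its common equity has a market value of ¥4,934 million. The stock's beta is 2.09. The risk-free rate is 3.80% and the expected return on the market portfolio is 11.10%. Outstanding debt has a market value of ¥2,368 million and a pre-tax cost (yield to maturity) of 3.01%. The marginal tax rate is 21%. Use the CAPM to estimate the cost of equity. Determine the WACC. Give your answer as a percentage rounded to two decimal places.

13.65%

Market risk premium = 11.1% − 3.8% = 7.3%.
Cost of equity via CAPM: Re = 3.8% + 2.09 × 7.3% = 19.0570%.
Total capital V = 4934 + 2368 = 7302.
Equity: weight = 4934/7302 = 0.6757; cost = 19.057%.
Debt: weight = 2368/7302 = 0.3243; after-tax cost = 3.01% × (1 − 21%) = 2.3779%.
WACC = 0.6757 × 19.0570% + 0.3243 × 2.3779% = 13.6481%.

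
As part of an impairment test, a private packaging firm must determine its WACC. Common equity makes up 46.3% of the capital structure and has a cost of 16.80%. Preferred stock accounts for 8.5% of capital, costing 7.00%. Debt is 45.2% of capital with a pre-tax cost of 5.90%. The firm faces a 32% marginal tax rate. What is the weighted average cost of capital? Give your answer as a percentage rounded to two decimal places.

After-tax cost of debt = 5.9% × (1 − 32%) = 4.0120%.
WACC = 0.463 × 16.8000% + 0.085 × 7.0000% + 0.452 × 4.0120% = 10.1868%.

10.19%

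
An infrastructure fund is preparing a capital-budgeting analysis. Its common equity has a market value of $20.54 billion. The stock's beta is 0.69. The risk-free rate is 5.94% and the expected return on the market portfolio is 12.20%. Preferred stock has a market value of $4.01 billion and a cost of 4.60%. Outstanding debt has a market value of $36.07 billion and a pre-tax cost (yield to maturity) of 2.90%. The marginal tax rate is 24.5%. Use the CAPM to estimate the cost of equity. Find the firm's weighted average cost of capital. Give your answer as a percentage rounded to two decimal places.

Market risk premium = 12.2% − 5.94% = 6.26%.
Cost of equity via CAPM: Re = 5.94% + 0.69 × 6.26% = 10.2594%.
Total capital V = 20.54 + 4.01 + 36.07 = 60.62.
Equity: weight = 20.54/60.62 = 0.3388; cost = 10.2594%.
Preferred: weight = 4.01/60.62 = 0.0661; cost = 4.6%.
Debt: weight = 36.07/60.62 = 0.5950; after-tax cost = 2.9% × (1 − 24.5%) = 2.1895%.
WACC = 0.3388 × 10.2594% + 0.0661 × 4.6000% + 0.5950 × 2.1895% = 5.0833%.

5.08%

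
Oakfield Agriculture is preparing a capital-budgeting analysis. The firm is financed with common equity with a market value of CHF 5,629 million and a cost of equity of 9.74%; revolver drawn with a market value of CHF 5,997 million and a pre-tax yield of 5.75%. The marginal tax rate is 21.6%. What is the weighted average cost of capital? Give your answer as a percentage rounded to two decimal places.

7.04%

Total capital V = 5629 + 5997 = 11626.
Equity: weight = 5629/11626 = 0.4842; cost = 9.74%.
Revolver drawn: weight = 5997/11626 = 0.5158; after-tax cost = 5.75% × (1 − 21.6%) = 4.5080%.
WACC = 0.4842 × 9.7400% + 0.5158 × 4.5080% = 7.0412%.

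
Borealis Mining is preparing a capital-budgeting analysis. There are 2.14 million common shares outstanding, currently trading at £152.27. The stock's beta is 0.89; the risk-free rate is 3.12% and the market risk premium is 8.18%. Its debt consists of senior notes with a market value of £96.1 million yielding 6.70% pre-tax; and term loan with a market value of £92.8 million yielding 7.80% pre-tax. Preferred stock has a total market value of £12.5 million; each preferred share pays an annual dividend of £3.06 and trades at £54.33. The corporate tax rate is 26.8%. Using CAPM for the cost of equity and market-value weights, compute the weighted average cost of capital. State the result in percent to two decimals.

8.46%

Cost of equity via CAPM: Re = 3.12% + 0.89 × 8.18% = 10.4002%.
Cost of preferred: Rp = 3.06 / 54.33 = 5.6322%.
Market value of equity E = 152.27 × 2.14m = 325.8578m.
Total capital V = 325.8578 + 12.5 + 96.1 + 92.8 = 527.2578.
Equity: weight = 325.8578/527.2578 = 0.6180; cost = 10.4002%.
Preferred: weight = 12.5/527.2578 = 0.0237; cost = 5.6322%.
Senior notes: weight = 96.1/527.2578 = 0.1823; after-tax cost = 6.7% × (1 − 26.8%) = 4.9044%.
Term loan: weight = 92.8/527.2578 = 0.1760; after-tax cost = 7.8% × (1 − 26.8%) = 5.7096%.
WACC = 0.6180 × 10.4002% + 0.0237 × 5.6322% + 0.1823 × 4.9044% + 0.1760 × 5.7096% = 8.4599%.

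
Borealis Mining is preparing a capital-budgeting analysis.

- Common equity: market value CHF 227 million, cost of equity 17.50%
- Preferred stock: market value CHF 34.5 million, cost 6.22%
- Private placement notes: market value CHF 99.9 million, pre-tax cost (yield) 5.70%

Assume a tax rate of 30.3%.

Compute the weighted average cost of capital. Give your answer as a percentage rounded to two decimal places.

Total capital V = 227 + 34.5 + 99.9 = 361.4.
Equity: weight = 227/361.4 = 0.6281; cost = 17.5%.
Preferred: weight = 34.5/361.4 = 0.0955; cost = 6.22%.
Private placement notes: weight = 99.9/361.4 = 0.2764; after-tax cost = 5.7% × (1 − 30.3%) = 3.9729%.
WACC = 0.6281 × 17.5000% + 0.0955 × 6.2200% + 0.2764 × 3.9729% = 12.6840%.

12.68%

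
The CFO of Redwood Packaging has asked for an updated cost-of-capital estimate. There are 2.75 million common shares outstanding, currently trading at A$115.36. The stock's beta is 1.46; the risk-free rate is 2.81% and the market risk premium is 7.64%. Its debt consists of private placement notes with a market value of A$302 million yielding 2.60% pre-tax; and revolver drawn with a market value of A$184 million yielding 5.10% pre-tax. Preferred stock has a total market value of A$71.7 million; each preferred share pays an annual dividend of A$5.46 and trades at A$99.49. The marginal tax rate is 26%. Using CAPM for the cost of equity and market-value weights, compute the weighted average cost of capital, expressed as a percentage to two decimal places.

Cost of equity via CAPM: Re = 2.81% + 1.46 × 7.64% = 13.9644%.
Cost of preferred: Rp = 5.46 / 99.49 = 5.4880%.
Market value of equity E = 115.36 × 2.75m = 317.24m.
Total capital V = 317.24 + 71.7 + 302 + 184 = 874.94.
Equity: weight = 317.24/874.94 = 0.3626; cost = 13.9644%.
Preferred: weight = 71.7/874.94 = 0.0819; cost = 5.488%.
Private placement notes: weight = 302/874.94 = 0.3452; after-tax cost = 2.6% × (1 − 26%) = 1.9240%.
Revolver drawn: weight = 184/874.94 = 0.2103; after-tax cost = 5.1% × (1 − 26%) = 3.7740%.
WACC = 0.3626 × 13.9644% + 0.0819 × 5.4880% + 0.3452 × 1.9240% + 0.2103 × 3.7740% = 6.9708%.

6.97%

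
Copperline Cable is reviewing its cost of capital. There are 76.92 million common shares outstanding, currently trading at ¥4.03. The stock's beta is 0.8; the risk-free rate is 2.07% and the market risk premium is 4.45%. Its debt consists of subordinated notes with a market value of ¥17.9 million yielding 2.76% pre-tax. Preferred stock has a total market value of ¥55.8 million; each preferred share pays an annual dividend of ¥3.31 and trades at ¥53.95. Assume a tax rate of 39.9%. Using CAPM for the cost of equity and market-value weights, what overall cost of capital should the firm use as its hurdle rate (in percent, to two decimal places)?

5.52%

Cost of equity via CAPM: Re = 2.07% + 0.8 × 4.45% = 5.6300%.
Cost of preferred: Rp = 3.31 / 53.95 = 6.1353%.
Market value of equity E = 4.03 × 76.92m = 309.9876m.
Total capital V = 309.9876 + 55.8 + 17.9 = 383.6876.
Equity: weight = 309.9876/383.6876 = 0.8079; cost = 5.63%.
Preferred: weight = 55.8/383.6876 = 0.1454; cost = 6.1353%.
Subordinated notes: weight = 17.9/383.6876 = 0.0467; after-tax cost = 2.76% × (1 − 39.9%) = 1.6588%.
WACC = 0.8079 × 5.6300% + 0.1454 × 6.1353% + 0.0467 × 1.6588% = 5.5182%.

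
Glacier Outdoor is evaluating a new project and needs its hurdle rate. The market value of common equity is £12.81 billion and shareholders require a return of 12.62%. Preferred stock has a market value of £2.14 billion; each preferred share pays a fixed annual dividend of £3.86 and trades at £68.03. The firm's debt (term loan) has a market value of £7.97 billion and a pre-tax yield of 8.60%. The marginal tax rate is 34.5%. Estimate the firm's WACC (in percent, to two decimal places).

Cost of preferred: Rp = 3.86 / 68.03 = 5.6740%.
Total capital V = 12.81 + 2.14 + 7.97 = 22.92.
Equity: weight = 12.81/22.92 = 0.5589; cost = 12.62%.
Preferred: weight = 2.14/22.92 = 0.0934; cost = 5.674%.
Term loan: weight = 7.97/22.92 = 0.3477; after-tax cost = 8.6% × (1 − 34.5%) = 5.6330%.
WACC = 0.5589 × 12.6200% + 0.0934 × 5.6740% + 0.3477 × 5.6330% = 9.5419%.

9.54%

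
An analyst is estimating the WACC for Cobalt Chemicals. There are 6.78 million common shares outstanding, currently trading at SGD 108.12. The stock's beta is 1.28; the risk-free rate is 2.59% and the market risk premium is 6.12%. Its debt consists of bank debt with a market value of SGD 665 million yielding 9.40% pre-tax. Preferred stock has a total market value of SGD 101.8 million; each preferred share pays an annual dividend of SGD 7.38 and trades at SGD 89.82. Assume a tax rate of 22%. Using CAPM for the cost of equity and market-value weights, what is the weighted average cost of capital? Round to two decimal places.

8.90%

Cost of equity via CAPM: Re = 2.59% + 1.28 × 6.12% = 10.4236%.
Cost of preferred: Rp = 7.38 / 89.82 = 8.2164%.
Market value of equity E = 108.12 × 6.78m = 733.0536m.
Total capital V = 733.0536 + 101.8 + 665 = 1499.8536.
Equity: weight = 733.0536/1499.8536 = 0.4888; cost = 10.4236%.
Preferred: weight = 101.8/1499.8536 = 0.0679; cost = 8.2164%.
Bank debt: weight = 665/1499.8536 = 0.4434; after-tax cost = 9.4% × (1 − 22%) = 7.3320%.
WACC = 0.4888 × 10.4236% + 0.0679 × 8.2164% + 0.4434 × 7.3320% = 8.9030%.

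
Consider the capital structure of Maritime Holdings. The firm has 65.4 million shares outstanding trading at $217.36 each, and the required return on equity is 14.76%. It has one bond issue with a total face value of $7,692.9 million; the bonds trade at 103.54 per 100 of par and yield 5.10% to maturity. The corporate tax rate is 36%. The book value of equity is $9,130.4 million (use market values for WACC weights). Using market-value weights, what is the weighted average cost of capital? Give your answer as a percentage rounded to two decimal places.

Market value of equity E = 217.36 × 65.4m = 14215.344m. Market value of debt D = 7692.9m × 103.54/100 = 7965.22866m.
Total capital V = 14215.344 + 7965.22866 = 22180.57266.
Equity: weight = 14215.344/22180.57266 = 0.6409; cost = 14.76%.
Bonds outstanding: weight = 7965.22866/22180.57266 = 0.3591; after-tax cost = 5.1% × (1 − 36%) = 3.2640%.
WACC = 0.6409 × 14.7600% + 0.3591 × 3.2640% = 10.6317%.

10.63%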